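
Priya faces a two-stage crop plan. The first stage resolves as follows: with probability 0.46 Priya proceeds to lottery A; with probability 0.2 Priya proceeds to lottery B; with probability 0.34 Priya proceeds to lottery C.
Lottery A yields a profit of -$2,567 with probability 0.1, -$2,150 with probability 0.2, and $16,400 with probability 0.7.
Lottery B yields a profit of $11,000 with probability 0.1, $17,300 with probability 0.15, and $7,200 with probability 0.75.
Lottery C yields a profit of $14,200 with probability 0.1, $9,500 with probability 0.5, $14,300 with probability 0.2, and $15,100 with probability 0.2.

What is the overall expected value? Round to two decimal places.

$10,880.92

EV(A) = 0.1 × (-2567) + 0.2 × (-2150) + 0.7 × 16400 = -256.7 − 430 + 11480 = 10793.3
EV(B) = 0.1 × 11000 + 0.15 × 17300 + 0.75 × 7200 = 1100 + 2595 + 5400 = 9095
EV(C) = 0.1 × 14200 + 0.5 × 9500 + 0.2 × 14300 + 0.2 × 15100 = 1420 + 4750 + 2860 + 3020 = 12050
Overall = 0.46 × 10793.3 + 0.2 × 9095 + 0.34 × 12050 = 4964.918 + 1819 + 4097 = 10880.918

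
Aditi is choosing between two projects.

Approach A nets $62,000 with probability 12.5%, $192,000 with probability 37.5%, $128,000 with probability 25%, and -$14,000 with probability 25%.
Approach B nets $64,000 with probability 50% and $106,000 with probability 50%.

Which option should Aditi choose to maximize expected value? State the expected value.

Approach A = 0.125 × 62000 + 0.375 × 192000 + 0.25 × 128000 + 0.25 × (-14000) = 7750 + 72000 + 32000 − 3500 = 108250
Approach B = 0.5 × 64000 + 0.5 × 106000 = 32000 + 53000 = 85000

Approach A ($108,250)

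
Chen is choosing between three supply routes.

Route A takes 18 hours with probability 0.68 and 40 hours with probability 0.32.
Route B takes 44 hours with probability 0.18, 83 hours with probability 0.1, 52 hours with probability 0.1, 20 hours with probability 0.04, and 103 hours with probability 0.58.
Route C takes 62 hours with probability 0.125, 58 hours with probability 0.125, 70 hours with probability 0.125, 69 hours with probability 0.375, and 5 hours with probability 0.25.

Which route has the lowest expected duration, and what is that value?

Route A (25.04 hours)

Route A = 0.68 × 18 + 0.32 × 40 = 12.24 + 12.8 = 25.04
Route B = 0.18 × 44 + 0.1 × 83 + 0.1 × 52 + 0.04 × 20 + 0.58 × 103 = 7.92 + 8.3 + 5.2 + 0.8 + 59.74 = 81.96
Route C = 0.125 × 62 + 0.125 × 58 + 0.125 × 70 + 0.375 × 69 + 0.25 × 5 = 7.75 + 7.25 + 8.75 + 25.875 + 1.25 = 50.875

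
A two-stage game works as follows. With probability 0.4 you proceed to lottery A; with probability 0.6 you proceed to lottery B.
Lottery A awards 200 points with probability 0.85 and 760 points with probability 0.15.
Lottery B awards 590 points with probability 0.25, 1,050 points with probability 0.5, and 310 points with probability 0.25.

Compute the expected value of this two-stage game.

563.6 points

EV(A) = 0.85 × 200 + 0.15 × 760 = 170 + 114 = 284
EV(B) = 0.25 × 590 + 0.5 × 1050 + 0.25 × 310 = 147.5 + 525 + 77.5 = 750
Overall = 0.4 × 284 + 0.6 × 750 = 113.6 + 450 = 563.6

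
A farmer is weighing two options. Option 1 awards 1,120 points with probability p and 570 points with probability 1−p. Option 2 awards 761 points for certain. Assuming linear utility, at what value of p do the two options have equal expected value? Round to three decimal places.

p·1120 + (1−p)·570 = 761
550p + 570 = 761
p = (761 − 570) / 550

p = 0.347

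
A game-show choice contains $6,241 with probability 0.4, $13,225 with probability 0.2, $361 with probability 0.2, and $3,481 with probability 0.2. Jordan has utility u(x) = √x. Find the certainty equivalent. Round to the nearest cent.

E[u] = 0.4·√6241 + 0.2·√13225 + 0.2·√361 + 0.2·√3481 = 0.4·79 + 0.2·115 + 0.2·19 + 0.2·59 = 70.2
CE = (70.2)² = 4928.04

$4,928.04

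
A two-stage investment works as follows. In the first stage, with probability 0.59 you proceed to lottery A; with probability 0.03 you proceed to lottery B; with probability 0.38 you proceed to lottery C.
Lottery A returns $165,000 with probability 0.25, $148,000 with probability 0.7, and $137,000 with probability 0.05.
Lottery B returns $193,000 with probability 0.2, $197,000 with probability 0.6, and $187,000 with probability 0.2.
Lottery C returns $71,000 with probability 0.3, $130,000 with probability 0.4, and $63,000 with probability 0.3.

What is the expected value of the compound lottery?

EV(A) = 0.25 × 165000 + 0.7 × 148000 + 0.05 × 137000 = 41250 + 103600 + 6850 = 151700
EV(B) = 0.2 × 193000 + 0.6 × 197000 + 0.2 × 187000 = 38600 + 118200 + 37400 = 194200
EV(C) = 0.3 × 71000 + 0.4 × 130000 + 0.3 × 63000 = 21300 + 52000 + 18900 = 92200
Overall = 0.59 × 151700 + 0.03 × 194200 + 0.38 × 92200 = 89503 + 5826 + 35036 = 130365

$130,365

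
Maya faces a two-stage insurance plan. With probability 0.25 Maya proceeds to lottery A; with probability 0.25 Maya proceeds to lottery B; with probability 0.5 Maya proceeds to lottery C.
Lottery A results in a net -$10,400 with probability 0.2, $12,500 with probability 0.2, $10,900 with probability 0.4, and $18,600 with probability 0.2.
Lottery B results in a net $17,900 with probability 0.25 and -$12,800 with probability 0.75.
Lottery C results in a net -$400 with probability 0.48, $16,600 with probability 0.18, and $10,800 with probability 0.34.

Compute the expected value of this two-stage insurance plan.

EV(A) = 0.2 × (-10400) + 0.2 × 12500 + 0.4 × 10900 + 0.2 × 18600 = -2080 + 2500 + 4360 + 3720 = 8500
EV(B) = 0.25 × 17900 + 0.75 × (-12800) = 4475 − 9600 = -5125
EV(C) = 0.48 × (-400) + 0.18 × 16600 + 0.34 × 10800 = -192 + 2988 + 3672 = 6468
Overall = 0.25 × 8500 + 0.25 × (-5125) + 0.5 × 6468 = 2125 − 1281.25 + 3234 = 4077.75

$4,077.75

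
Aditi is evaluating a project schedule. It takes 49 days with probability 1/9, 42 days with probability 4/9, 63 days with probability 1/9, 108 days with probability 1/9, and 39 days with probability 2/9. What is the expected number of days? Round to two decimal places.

EV = 1/9 × 49 + 4/9 × 42 + 1/9 × 63 + 1/9 × 108 + 2/9 × 39 = 5.4444 + 18.6667 + 7 + 12 + 8.6667 = 51.7778

51.78 days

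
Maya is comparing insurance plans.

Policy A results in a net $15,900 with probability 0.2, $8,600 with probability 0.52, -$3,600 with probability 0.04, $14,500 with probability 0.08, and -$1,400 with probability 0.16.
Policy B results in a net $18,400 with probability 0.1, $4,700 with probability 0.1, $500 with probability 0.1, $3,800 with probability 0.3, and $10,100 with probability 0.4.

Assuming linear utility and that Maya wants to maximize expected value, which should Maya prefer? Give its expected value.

Policy A = 0.2 × 15900 + 0.52 × 8600 + 0.04 × (-3600) + 0.08 × 14500 + 0.16 × (-1400) = 3180 + 4472 − 144 + 1160 − 224 = 8444
Policy B = 0.1 × 18400 + 0.1 × 4700 + 0.1 × 500 + 0.3 × 3800 + 0.4 × 10100 = 1840 + 470 + 50 + 1140 + 4040 = 7540

Policy A ($8,444)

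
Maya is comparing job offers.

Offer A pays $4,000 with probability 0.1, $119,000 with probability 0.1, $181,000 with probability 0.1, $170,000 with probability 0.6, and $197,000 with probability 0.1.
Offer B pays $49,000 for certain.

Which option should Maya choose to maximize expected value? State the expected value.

Offer A = 0.1 × 4000 + 0.1 × 119000 + 0.1 × 181000 + 0.6 × 170000 + 0.1 × 197000 = 400 + 11900 + 18100 + 102000 + 19700 = 152100
Offer B: 49000 (certain)

Offer A ($152,100)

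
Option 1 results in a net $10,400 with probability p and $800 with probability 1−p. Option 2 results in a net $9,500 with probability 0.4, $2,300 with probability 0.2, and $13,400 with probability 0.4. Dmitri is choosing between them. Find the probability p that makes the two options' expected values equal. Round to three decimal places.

p = 0.919

EV(Option 2) = 0.4 × 9500 + 0.2 × 2300 + 0.4 × 13400 = 3800 + 460 + 5360 = 9620
p·10400 + (1−p)·800 = 9620
9600p + 800 = 9620
p = (9620 − 800) / 9600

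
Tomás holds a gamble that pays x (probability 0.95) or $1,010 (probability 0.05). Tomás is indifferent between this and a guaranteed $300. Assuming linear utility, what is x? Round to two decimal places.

x = $262.63

0.95·x + 0.05·1010 = 300
0.95·x = 300 − 50.5 = 249.5
x = 249.5 / 0.95 = 262.6316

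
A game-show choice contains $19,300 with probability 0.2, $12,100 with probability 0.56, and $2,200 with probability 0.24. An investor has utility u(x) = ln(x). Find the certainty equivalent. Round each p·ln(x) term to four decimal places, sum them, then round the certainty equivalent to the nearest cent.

$8,823.73

E[u] = 0.2·ln(19300) + 0.56·ln(12100) + 0.24·ln(2200) = 1.9736 + 5.2645 + 1.8471 = 9.0852
CE = e^9.0852 ≈ 8823.73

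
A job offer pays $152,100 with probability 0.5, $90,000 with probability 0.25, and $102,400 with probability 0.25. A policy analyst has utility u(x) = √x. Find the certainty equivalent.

$122,500

E[u] = 0.5·√152100 + 0.25·√90000 + 0.25·√102400 = 0.5·390 + 0.25·300 + 0.25·320 = 350
CE = (350)² = 122500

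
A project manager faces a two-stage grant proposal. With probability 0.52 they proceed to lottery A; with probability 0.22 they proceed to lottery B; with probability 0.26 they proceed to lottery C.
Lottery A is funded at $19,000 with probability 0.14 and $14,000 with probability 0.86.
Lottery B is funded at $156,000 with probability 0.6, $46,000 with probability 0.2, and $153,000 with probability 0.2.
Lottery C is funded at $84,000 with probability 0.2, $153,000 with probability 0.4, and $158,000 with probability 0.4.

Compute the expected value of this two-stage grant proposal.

EV(A) = 0.14 × 19000 + 0.86 × 14000 = 2660 + 12040 = 14700
EV(B) = 0.6 × 156000 + 0.2 × 46000 + 0.2 × 153000 = 93600 + 9200 + 30600 = 133400
EV(C) = 0.2 × 84000 + 0.4 × 153000 + 0.4 × 158000 = 16800 + 61200 + 63200 = 141200
Overall = 0.52 × 14700 + 0.22 × 133400 + 0.26 × 141200 = 7644 + 29348 + 36712 = 73704

$73,704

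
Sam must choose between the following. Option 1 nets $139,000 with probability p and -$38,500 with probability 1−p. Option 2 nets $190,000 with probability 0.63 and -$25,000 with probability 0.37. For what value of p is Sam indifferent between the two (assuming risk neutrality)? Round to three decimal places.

p = 0.839

EV(Option 2) = 0.63 × 190000 + 0.37 × (-25000) = 119700 − 9250 = 110450
p·139000 + (1−p)·(-38500) = 110450
177500p − 38500 = 110450
p = (110450 + 38500) / 177500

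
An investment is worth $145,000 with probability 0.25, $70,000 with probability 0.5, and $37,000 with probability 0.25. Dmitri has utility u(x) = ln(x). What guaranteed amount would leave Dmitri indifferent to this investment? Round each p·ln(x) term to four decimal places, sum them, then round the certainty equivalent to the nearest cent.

E[u] = 0.25·ln(145000) + 0.5·ln(70000) + 0.25·ln(37000) = 2.9711 + 5.5781 + 2.6297 = 11.1789
CE = e^11.1789 ≈ 71603.55

$71,603.55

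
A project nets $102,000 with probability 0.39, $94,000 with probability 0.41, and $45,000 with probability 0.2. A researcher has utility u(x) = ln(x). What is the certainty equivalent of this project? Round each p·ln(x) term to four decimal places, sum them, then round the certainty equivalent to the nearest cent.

$83,750.72

E[u] = 0.39·ln(102000) + 0.41·ln(94000) + 0.2·ln(45000) = 4.4978 + 4.6949 + 2.1429 = 11.3356
CE = e^11.3356 ≈ 83750.72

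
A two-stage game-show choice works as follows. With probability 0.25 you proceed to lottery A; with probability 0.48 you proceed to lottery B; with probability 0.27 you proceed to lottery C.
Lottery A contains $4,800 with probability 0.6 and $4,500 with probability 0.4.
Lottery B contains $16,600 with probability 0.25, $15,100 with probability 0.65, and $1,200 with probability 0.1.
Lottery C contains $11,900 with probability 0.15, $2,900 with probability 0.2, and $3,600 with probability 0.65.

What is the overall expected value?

$9,201.15

EV(A) = 0.6 × 4800 + 0.4 × 4500 = 2880 + 1800 = 4680
EV(B) = 0.25 × 16600 + 0.65 × 15100 + 0.1 × 1200 = 4150 + 9815 + 120 = 14085
EV(C) = 0.15 × 11900 + 0.2 × 2900 + 0.65 × 3600 = 1785 + 580 + 2340 = 4705
Overall = 0.25 × 4680 + 0.48 × 14085 + 0.27 × 4705 = 1170 + 6760.8 + 1270.35 = 9201.15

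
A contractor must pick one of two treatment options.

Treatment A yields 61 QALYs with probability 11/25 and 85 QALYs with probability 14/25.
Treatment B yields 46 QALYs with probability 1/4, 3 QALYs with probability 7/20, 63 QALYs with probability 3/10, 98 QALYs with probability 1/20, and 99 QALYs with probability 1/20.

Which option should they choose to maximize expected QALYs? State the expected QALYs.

Treatment A = 11/25 × 61 + 14/25 × 85 = 26.84 + 47.6 = 74.44
Treatment B = 1/4 × 46 + 7/20 × 3 + 3/10 × 63 + 1/20 × 98 + 1/20 × 99 = 11.5 + 1.05 + 18.9 + 4.9 + 4.95 = 41.3

Treatment A (74.44 QALYs)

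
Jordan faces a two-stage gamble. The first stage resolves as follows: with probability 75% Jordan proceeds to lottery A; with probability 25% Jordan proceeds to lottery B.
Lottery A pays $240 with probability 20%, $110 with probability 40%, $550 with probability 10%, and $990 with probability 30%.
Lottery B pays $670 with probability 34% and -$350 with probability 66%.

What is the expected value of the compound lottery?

EV(A) = 0.2 × 240 + 0.4 × 110 + 0.1 × 550 + 0.3 × 990 = 48 + 44 + 55 + 297 = 444
EV(B) = 0.34 × 670 + 0.66 × (-350) = 227.8 − 231 = -3.2
Overall = 0.75 × 444 + 0.25 × (-3.2) = 333 − 0.8 = 332.2

$332.20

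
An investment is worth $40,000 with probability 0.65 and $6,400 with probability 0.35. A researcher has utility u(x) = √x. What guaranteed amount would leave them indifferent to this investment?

$24,964

E[u] = 0.65·√40000 + 0.35·√6400 = 0.65·200 + 0.35·80 = 158
CE = (158)² = 24964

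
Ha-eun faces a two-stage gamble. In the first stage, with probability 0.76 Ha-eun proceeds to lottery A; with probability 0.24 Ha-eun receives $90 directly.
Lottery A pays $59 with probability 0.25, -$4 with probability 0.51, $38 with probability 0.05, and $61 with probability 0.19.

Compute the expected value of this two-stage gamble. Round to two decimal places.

$41.51

EV(A) = 0.25 × 59 + 0.51 × (-4) + 0.05 × 38 + 0.19 × 61 = 14.75 − 2.04 + 1.9 + 11.59 = 26.2
Branch B: 90 (certain)
Overall = 0.76 × 26.2 + 0.24 × 90 = 19.912 + 21.6 = 41.512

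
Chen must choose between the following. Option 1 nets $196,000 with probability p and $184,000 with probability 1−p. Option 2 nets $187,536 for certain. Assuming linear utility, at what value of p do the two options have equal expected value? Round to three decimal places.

p = 0.295

p·196000 + (1−p)·184000 = 187536
12000p + 184000 = 187536
p = (187536 − 184000) / 12000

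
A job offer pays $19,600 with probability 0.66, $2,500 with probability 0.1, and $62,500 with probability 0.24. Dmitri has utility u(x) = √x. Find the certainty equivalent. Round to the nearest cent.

$24,774.76

E[u] = 0.66·√19600 + 0.1·√2500 + 0.24·√62500 = 0.66·140 + 0.1·50 + 0.24·250 = 157.4
CE = (157.4)² = 24774.76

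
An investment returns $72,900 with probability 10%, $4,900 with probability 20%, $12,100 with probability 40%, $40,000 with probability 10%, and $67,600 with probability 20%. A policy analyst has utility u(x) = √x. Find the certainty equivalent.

E[u] = 0.1·√72900 + 0.2·√4900 + 0.4·√12100 + 0.1·√40000 + 0.2·√67600 = 0.1·270 + 0.2·70 + 0.4·110 + 0.1·200 + 0.2·260 = 157
CE = (157)² = 24649

$24,649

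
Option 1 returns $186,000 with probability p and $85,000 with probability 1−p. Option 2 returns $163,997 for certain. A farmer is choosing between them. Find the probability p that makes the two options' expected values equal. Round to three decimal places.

p = 0.782

p·186000 + (1−p)·85000 = 163997
101000p + 85000 = 163997
p = (163997 − 85000) / 101000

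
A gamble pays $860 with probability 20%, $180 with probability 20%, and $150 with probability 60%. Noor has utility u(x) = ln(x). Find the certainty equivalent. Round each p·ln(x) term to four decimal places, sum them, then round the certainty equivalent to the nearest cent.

E[u] = 0.2·ln(860) + 0.2·ln(180) + 0.6·ln(150) = 1.3514 + 1.0386 + 3.0064 = 5.3964
CE = e^5.3964 ≈ 220.61

$220.61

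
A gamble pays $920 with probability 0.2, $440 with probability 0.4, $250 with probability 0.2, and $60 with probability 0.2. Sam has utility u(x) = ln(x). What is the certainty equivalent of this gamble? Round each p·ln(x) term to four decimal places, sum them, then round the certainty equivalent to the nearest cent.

$305.76

E[u] = 0.2·ln(920) + 0.4·ln(440) + 0.2·ln(250) + 0.2·ln(60) = 1.3649 + 2.4347 + 1.1043 + 0.8189 = 5.7228
CE = e^5.7228 ≈ 305.76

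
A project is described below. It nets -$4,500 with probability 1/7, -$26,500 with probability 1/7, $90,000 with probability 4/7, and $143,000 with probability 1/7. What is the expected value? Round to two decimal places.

$67,428.57

EV = 1/7 × (-4500) + 1/7 × (-26500) + 4/7 × 90000 + 1/7 × 143000 = -642.8571 − 3785.7143 + 51428.5714 + 20428.5714 = 67428.5714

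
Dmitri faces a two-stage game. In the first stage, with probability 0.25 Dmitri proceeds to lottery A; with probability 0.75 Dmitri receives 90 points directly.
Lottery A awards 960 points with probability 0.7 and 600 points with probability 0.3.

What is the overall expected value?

280.5 points

EV(A) = 0.7 × 960 + 0.3 × 600 = 672 + 180 = 852
Branch B: 90 (certain)
Overall = 0.25 × 852 + 0.75 × 90 = 213 + 67.5 = 280.5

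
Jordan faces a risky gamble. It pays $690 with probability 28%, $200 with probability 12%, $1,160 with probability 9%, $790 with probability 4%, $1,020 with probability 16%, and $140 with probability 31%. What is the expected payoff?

$559.80

EV = 0.28 × 690 + 0.12 × 200 + 0.09 × 1160 + 0.04 × 790 + 0.16 × 1020 + 0.31 × 140 = 193.2 + 24 + 104.4 + 31.6 + 163.2 + 43.4 = 559.8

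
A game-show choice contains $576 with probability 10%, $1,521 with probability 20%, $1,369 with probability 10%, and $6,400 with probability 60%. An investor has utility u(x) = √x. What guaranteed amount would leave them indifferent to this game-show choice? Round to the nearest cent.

E[u] = 0.1·√576 + 0.2·√1521 + 0.1·√1369 + 0.6·√6400 = 0.1·24 + 0.2·39 + 0.1·37 + 0.6·80 = 61.9
CE = (61.9)² = 3831.61

$3,831.61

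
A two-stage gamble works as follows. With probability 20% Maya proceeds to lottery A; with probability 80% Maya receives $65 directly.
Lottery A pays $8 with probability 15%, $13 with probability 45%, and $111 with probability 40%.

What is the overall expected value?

$62.29

EV(A) = 0.15 × 8 + 0.45 × 13 + 0.4 × 111 = 1.2 + 5.85 + 44.4 = 51.45
Branch B: 65 (certain)
Overall = 0.2 × 51.45 + 0.8 × 65 = 10.29 + 52 = 62.29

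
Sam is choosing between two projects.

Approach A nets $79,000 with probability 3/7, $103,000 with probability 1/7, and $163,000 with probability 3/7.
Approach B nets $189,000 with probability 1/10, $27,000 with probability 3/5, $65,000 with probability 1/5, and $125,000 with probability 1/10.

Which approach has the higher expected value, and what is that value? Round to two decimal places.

Approach A ($118,428.57)

Approach A = 3/7 × 79000 + 1/7 × 103000 + 3/7 × 163000 = 33857.1429 + 14714.2857 + 69857.1429 = 118428.5714
Approach B = 1/10 × 189000 + 3/5 × 27000 + 1/5 × 65000 + 1/10 × 125000 = 18900 + 16200 + 13000 + 12500 = 60600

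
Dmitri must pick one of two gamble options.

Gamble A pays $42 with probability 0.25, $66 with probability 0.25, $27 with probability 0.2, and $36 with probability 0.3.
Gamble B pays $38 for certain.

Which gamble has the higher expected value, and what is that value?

Gamble A = 0.25 × 42 + 0.25 × 66 + 0.2 × 27 + 0.3 × 36 = 10.5 + 16.5 + 5.4 + 10.8 = 43.2
Gamble B: 38 (certain)

Gamble A ($43.20)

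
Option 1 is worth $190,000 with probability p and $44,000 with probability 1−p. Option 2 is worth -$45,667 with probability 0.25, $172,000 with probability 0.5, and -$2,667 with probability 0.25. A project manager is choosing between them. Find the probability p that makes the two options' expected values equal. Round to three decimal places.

p = 0.205

EV(Option 2) = 0.25 × (-45667) + 0.5 × 172000 + 0.25 × (-2667) = -11416.75 + 86000 − 666.75 = 73916.5
p·190000 + (1−p)·44000 = 73916.5
146000p + 44000 = 73916.5
p = (73916.5 − 44000) / 146000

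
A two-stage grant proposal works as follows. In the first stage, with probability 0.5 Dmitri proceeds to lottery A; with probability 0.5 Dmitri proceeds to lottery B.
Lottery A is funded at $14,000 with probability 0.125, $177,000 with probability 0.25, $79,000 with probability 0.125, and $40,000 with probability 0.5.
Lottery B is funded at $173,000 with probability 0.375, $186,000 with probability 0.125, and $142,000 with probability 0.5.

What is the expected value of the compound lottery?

EV(A) = 0.125 × 14000 + 0.25 × 177000 + 0.125 × 79000 + 0.5 × 40000 = 1750 + 44250 + 9875 + 20000 = 75875
EV(B) = 0.375 × 173000 + 0.125 × 186000 + 0.5 × 142000 = 64875 + 23250 + 71000 = 159125
Overall = 0.5 × 75875 + 0.5 × 159125 = 37937.5 + 79562.5 = 117500

$117,500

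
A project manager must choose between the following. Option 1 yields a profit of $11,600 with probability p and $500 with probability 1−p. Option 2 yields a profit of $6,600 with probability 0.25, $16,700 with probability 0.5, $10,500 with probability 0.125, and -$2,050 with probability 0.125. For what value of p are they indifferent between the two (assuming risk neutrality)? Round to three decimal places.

EV(Option 2) = 0.25 × 6600 + 0.5 × 16700 + 0.125 × 10500 + 0.125 × (-2050) = 1650 + 8350 + 1312.5 − 256.25 = 11056.25
p·11600 + (1−p)·500 = 11056.25
11100p + 500 = 11056.25
p = (11056.25 − 500) / 11100

p = 0.951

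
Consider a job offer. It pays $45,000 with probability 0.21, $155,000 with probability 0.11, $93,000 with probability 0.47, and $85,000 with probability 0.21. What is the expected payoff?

$88,060

EV = 0.21 × 45000 + 0.11 × 155000 + 0.47 × 93000 + 0.21 × 85000 = 9450 + 17050 + 43710 + 17850 = 88060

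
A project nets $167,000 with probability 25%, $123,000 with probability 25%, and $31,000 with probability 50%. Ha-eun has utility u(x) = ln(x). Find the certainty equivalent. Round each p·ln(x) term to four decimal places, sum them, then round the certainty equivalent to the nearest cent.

E[u] = 0.25·ln(167000) + 0.25·ln(123000) + 0.5·ln(31000) = 3.0064 + 2.9300 + 5.1709 = 11.1073
CE = e^11.1073 ≈ 66655.98

$66,655.98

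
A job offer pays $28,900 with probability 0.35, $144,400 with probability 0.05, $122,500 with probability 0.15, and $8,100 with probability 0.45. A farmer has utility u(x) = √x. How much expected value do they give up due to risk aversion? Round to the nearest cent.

$9,942.75

E[u] = 0.35·√28900 + 0.05·√144400 + 0.15·√122500 + 0.45·√8100 = 0.35·170 + 0.05·380 + 0.15·350 + 0.45·90 = 171.5
CE = (171.5)² = 29412.25
Risk premium = EV − CE = 39355 − 29412.25 = 9942.75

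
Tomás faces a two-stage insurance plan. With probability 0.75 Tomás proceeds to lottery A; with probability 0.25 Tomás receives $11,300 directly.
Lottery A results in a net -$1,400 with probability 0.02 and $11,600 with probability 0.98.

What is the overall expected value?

EV(A) = 0.02 × (-1400) + 0.98 × 11600 = -28 + 11368 = 11340
Branch B: 11300 (certain)
Overall = 0.75 × 11340 + 0.25 × 11300 = 8505 + 2825 = 11330

$11,330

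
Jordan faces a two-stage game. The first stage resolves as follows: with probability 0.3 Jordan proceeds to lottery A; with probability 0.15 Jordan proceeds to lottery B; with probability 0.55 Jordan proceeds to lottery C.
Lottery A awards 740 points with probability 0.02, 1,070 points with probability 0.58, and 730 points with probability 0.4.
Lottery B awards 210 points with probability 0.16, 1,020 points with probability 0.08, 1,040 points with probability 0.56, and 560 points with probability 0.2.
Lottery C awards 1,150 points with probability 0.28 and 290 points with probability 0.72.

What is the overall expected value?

691.6 points

EV(A) = 0.02 × 740 + 0.58 × 1070 + 0.4 × 730 = 14.8 + 620.6 + 292 = 927.4
EV(B) = 0.16 × 210 + 0.08 × 1020 + 0.56 × 1040 + 0.2 × 560 = 33.6 + 81.6 + 582.4 + 112 = 809.6
EV(C) = 0.28 × 1150 + 0.72 × 290 = 322 + 208.8 = 530.8
Overall = 0.3 × 927.4 + 0.15 × 809.6 + 0.55 × 530.8 = 278.22 + 121.44 + 291.94 = 691.6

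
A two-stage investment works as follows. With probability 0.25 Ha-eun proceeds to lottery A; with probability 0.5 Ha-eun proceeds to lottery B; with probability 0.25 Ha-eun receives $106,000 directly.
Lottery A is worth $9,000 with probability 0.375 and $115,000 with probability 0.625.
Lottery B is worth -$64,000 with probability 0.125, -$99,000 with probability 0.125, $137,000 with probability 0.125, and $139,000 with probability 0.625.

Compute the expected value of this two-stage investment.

$87,125

EV(A) = 0.375 × 9000 + 0.625 × 115000 = 3375 + 71875 = 75250
EV(B) = 0.125 × (-64000) + 0.125 × (-99000) + 0.125 × 137000 + 0.625 × 139000 = -8000 − 12375 + 17125 + 86875 = 83625
Branch C: 106000 (certain)
Overall = 0.25 × 75250 + 0.5 × 83625 + 0.25 × 106000 = 18812.5 + 41812.5 + 26500 = 87125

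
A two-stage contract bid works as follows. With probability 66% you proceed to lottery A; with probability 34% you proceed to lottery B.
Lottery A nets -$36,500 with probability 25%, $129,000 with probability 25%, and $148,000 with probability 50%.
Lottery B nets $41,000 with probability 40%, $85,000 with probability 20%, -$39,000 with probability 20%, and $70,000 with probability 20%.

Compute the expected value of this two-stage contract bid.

EV(A) = 0.25 × (-36500) + 0.25 × 129000 + 0.5 × 148000 = -9125 + 32250 + 74000 = 97125
EV(B) = 0.4 × 41000 + 0.2 × 85000 + 0.2 × (-39000) + 0.2 × 70000 = 16400 + 17000 − 7800 + 14000 = 39600
Overall = 0.66 × 97125 + 0.34 × 39600 = 64102.5 + 13464 = 77566.5

$77,566.50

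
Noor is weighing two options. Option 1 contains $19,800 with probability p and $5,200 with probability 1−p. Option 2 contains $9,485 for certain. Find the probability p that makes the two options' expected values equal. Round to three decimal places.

p = 0.293

p·19800 + (1−p)·5200 = 9485
14600p + 5200 = 9485
p = (9485 − 5200) / 14600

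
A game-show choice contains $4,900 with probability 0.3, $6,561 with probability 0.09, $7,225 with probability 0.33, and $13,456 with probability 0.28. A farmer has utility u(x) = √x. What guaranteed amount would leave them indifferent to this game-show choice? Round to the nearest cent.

E[u] = 0.3·√4900 + 0.09·√6561 + 0.33·√7225 + 0.28·√13456 = 0.3·70 + 0.09·81 + 0.33·85 + 0.28·116 = 88.82
CE = (88.82)² = 7888.9924

$7,888.99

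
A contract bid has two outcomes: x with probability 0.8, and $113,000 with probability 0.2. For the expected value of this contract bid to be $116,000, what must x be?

0.8·x + 0.2·113000 = 116000
0.8·x = 116000 − 22600 = 93400
x = 93400 / 0.8 = 116750

x = $116,750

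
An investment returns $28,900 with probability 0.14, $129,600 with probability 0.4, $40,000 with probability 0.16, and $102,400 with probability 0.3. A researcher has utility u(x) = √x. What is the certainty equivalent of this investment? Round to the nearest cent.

$87,497.64

E[u] = 0.14·√28900 + 0.4·√129600 + 0.16·√40000 + 0.3·√102400 = 0.14·170 + 0.4·360 + 0.16·200 + 0.3·320 = 295.8
CE = (295.8)² = 87497.64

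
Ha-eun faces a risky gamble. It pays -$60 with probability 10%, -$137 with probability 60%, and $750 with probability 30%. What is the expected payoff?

EV = 0.1 × (-60) + 0.6 × (-137) + 0.3 × 750 = -6 − 82.2 + 225 = 136.8

$136.80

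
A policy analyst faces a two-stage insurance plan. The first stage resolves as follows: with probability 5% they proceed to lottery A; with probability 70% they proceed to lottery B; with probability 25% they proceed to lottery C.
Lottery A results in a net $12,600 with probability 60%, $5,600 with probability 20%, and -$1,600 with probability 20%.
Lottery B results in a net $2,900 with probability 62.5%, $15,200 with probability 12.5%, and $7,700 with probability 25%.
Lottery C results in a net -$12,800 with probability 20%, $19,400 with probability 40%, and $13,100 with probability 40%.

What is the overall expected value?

$6,974.25

EV(A) = 0.6 × 12600 + 0.2 × 5600 + 0.2 × (-1600) = 7560 + 1120 − 320 = 8360
EV(B) = 0.625 × 2900 + 0.125 × 15200 + 0.25 × 7700 = 1812.5 + 1900 + 1925 = 5637.5
EV(C) = 0.2 × (-12800) + 0.4 × 19400 + 0.4 × 13100 = -2560 + 7760 + 5240 = 10440
Overall = 0.05 × 8360 + 0.7 × 5637.5 + 0.25 × 10440 = 418 + 3946.25 + 2610 = 6974.25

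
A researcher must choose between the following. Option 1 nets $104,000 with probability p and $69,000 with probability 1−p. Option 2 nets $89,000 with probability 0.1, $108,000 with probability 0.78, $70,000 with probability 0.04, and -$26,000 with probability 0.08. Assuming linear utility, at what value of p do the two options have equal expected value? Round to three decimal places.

EV(Option 2) = 0.1 × 89000 + 0.78 × 108000 + 0.04 × 70000 + 0.08 × (-26000) = 8900 + 84240 + 2800 − 2080 = 93860
p·104000 + (1−p)·69000 = 93860
35000p + 69000 = 93860
p = (93860 − 69000) / 35000

p = 0.710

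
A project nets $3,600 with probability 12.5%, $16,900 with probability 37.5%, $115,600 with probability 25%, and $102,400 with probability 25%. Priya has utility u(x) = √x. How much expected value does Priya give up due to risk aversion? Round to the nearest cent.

E[u] = 0.125·√3600 + 0.375·√16900 + 0.25·√115600 + 0.25·√102400 = 0.125·60 + 0.375·130 + 0.25·340 + 0.25·320 = 221.25
CE = (221.25)² = 48951.5625
Risk premium = EV − CE = 61287.5 − 48951.5625 = 12335.9375

$12,335.94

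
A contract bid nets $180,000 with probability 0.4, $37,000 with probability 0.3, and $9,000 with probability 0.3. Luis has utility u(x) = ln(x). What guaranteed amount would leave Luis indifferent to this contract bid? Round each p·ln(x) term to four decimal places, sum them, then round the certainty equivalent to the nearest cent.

E[u] = 0.4·ln(180000) + 0.3·ln(37000) + 0.3·ln(9000) = 4.8403 + 3.1556 + 2.7315 = 10.7274
CE = e^10.7274 ≈ 45588.01

$45,588.01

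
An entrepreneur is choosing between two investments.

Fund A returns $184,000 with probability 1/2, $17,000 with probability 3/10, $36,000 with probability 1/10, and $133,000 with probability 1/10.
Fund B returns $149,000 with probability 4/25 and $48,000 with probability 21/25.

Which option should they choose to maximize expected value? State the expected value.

Fund A = 1/2 × 184000 + 3/10 × 17000 + 1/10 × 36000 + 1/10 × 133000 = 92000 + 5100 + 3600 + 13300 = 114000
Fund B = 4/25 × 149000 + 21/25 × 48000 = 23840 + 40320 = 64160

Fund A ($114,000)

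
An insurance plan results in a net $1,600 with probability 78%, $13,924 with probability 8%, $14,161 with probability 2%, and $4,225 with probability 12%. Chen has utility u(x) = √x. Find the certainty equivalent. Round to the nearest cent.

E[u] = 0.78·√1600 + 0.08·√13924 + 0.02·√14161 + 0.12·√4225 = 0.78·40 + 0.08·118 + 0.02·119 + 0.12·65 = 50.82
CE = (50.82)² = 2582.6724

$2,582.67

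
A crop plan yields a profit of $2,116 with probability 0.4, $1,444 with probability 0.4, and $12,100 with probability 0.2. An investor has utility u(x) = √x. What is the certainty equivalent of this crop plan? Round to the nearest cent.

$3,091.36

E[u] = 0.4·√2116 + 0.4·√1444 + 0.2·√12100 = 0.4·46 + 0.4·38 + 0.2·110 = 55.6
CE = (55.6)² = 3091.36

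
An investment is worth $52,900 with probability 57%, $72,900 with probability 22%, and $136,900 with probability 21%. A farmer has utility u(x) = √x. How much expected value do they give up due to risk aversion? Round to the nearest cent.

E[u] = 0.57·√52900 + 0.22·√72900 + 0.21·√136900 = 0.57·230 + 0.22·270 + 0.21·370 = 268.2
CE = (268.2)² = 71931.24
Risk premium = EV − CE = 74940 − 71931.24 = 3008.76

$3,008.76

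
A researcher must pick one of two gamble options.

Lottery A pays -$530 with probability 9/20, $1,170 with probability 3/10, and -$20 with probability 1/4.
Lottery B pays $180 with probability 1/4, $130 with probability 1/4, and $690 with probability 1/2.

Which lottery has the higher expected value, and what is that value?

Lottery B ($422.50)

Lottery A = 9/20 × (-530) + 3/10 × 1170 + 1/4 × (-20) = -238.5 + 351 − 5 = 107.5
Lottery B = 1/4 × 180 + 1/4 × 130 + 1/2 × 690 = 45 + 32.5 + 345 = 422.5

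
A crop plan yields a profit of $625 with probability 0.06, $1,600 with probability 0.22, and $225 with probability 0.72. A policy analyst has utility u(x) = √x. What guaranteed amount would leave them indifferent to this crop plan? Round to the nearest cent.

E[u] = 0.06·√625 + 0.22·√1600 + 0.72·√225 = 0.06·25 + 0.22·40 + 0.72·15 = 21.1
CE = (21.1)² = 445.21

$445.21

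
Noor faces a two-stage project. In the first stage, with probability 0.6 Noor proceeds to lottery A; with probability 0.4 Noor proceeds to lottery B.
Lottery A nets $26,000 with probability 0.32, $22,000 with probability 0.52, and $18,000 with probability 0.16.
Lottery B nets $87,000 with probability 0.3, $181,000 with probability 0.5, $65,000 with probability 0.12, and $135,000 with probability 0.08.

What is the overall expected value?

$67,664

EV(A) = 0.32 × 26000 + 0.52 × 22000 + 0.16 × 18000 = 8320 + 11440 + 2880 = 22640
EV(B) = 0.3 × 87000 + 0.5 × 181000 + 0.12 × 65000 + 0.08 × 135000 = 26100 + 90500 + 7800 + 10800 = 135200
Overall = 0.6 × 22640 + 0.4 × 135200 = 13584 + 54080 = 67664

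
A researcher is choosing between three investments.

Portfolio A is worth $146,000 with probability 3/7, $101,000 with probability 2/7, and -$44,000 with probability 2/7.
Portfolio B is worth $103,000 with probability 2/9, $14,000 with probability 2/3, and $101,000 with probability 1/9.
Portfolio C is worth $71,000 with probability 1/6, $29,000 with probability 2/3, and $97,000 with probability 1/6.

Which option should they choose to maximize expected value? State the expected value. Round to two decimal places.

Portfolio A = 3/7 × 146000 + 2/7 × 101000 + 2/7 × (-44000) = 62571.4286 + 28857.1429 − 12571.4286 = 78857.1429
Portfolio B = 2/9 × 103000 + 2/3 × 14000 + 1/9 × 101000 = 22888.8889 + 9333.3333 + 11222.2222 = 43444.4444
Portfolio C = 1/6 × 71000 + 2/3 × 29000 + 1/6 × 97000 = 11833.3333 + 19333.3333 + 16166.6667 = 47333.3333

Portfolio A ($78,857.14)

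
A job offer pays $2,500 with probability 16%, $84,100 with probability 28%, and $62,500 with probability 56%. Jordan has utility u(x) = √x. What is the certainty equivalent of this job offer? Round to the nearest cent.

$52,532.64

E[u] = 0.16·√2500 + 0.28·√84100 + 0.56·√62500 = 0.16·50 + 0.28·290 + 0.56·250 = 229.2
CE = (229.2)² = 52532.64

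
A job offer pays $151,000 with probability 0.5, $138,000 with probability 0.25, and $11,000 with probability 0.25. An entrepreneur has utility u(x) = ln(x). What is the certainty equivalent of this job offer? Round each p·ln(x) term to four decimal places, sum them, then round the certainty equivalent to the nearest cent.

$76,703.30

E[u] = 0.5·ln(151000) + 0.25·ln(138000) + 0.25·ln(11000) = 5.9625 + 2.9588 + 2.3264 = 11.2477
CE = e^11.2477 ≈ 76703.30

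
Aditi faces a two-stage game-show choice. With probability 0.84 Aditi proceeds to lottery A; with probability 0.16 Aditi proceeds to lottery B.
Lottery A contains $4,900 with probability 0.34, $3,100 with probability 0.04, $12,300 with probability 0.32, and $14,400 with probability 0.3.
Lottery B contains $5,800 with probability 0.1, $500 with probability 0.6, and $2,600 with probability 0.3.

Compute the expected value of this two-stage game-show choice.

EV(A) = 0.34 × 4900 + 0.04 × 3100 + 0.32 × 12300 + 0.3 × 14400 = 1666 + 124 + 3936 + 4320 = 10046
EV(B) = 0.1 × 5800 + 0.6 × 500 + 0.3 × 2600 = 580 + 300 + 780 = 1660
Overall = 0.84 × 10046 + 0.16 × 1660 = 8438.64 + 265.6 = 8704.24

$8,704.24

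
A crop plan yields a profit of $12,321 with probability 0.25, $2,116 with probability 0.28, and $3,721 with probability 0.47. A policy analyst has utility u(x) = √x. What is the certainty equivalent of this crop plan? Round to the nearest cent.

E[u] = 0.25·√12321 + 0.28·√2116 + 0.47·√3721 = 0.25·111 + 0.28·46 + 0.47·61 = 69.3
CE = (69.3)² = 4802.49

$4,802.49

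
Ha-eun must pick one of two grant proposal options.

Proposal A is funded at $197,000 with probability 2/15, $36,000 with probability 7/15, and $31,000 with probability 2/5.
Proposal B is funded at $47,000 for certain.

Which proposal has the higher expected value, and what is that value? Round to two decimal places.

Proposal A = 2/15 × 197000 + 7/15 × 36000 + 2/5 × 31000 = 26266.6667 + 16800 + 12400 = 55466.6667
Proposal B: 47000 (certain)

Proposal A ($55,466.67)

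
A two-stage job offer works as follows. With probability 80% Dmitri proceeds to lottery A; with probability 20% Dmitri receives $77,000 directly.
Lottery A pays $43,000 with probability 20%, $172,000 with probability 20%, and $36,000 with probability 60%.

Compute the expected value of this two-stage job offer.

EV(A) = 0.2 × 43000 + 0.2 × 172000 + 0.6 × 36000 = 8600 + 34400 + 21600 = 64600
Branch B: 77000 (certain)
Overall = 0.8 × 64600 + 0.2 × 77000 = 51680 + 15400 = 67080

$67,080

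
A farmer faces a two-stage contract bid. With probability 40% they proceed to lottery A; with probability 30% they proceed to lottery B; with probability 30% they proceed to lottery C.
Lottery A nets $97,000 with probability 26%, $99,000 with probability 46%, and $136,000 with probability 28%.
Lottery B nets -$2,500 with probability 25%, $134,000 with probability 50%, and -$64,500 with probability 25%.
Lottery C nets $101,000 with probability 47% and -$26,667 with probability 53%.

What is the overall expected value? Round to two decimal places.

$68,611.95

EV(A) = 0.26 × 97000 + 0.46 × 99000 + 0.28 × 136000 = 25220 + 45540 + 38080 = 108840
EV(B) = 0.25 × (-2500) + 0.5 × 134000 + 0.25 × (-64500) = -625 + 67000 − 16125 = 50250
EV(C) = 0.47 × 101000 + 0.53 × (-26667) = 47470 − 14133.51 = 33336.49
Overall = 0.4 × 108840 + 0.3 × 50250 + 0.3 × 33336.49 = 43536 + 15075 + 10000.947 = 68611.947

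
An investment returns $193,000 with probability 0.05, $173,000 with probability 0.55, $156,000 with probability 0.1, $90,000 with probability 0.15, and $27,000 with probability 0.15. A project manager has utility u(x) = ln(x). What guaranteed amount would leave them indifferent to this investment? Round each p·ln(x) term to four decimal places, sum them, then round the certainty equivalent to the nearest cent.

$118,125.16

E[u] = 0.05·ln(193000) + 0.55·ln(173000) + 0.1·ln(156000) + 0.15·ln(90000) + 0.15·ln(27000) = 0.6085 + 6.6336 + 1.1958 + 1.7111 + 1.5305 = 11.6795
CE = e^11.6795 ≈ 118125.16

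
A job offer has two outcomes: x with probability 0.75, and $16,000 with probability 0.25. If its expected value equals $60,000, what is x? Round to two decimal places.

0.75·x + 0.25·16000 = 60000
0.75·x = 60000 − 4000 = 56000
x = 56000 / 0.75 = 74666.6667

x = $74,666.67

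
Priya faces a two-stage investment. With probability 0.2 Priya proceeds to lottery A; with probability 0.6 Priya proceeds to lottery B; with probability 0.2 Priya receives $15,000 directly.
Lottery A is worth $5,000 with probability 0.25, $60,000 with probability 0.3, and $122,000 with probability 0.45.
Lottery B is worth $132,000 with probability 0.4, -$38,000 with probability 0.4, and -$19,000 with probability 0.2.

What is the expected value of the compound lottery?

$38,110

EV(A) = 0.25 × 5000 + 0.3 × 60000 + 0.45 × 122000 = 1250 + 18000 + 54900 = 74150
EV(B) = 0.4 × 132000 + 0.4 × (-38000) + 0.2 × (-19000) = 52800 − 15200 − 3800 = 33800
Branch C: 15000 (certain)
Overall = 0.2 × 74150 + 0.6 × 33800 + 0.2 × 15000 = 14830 + 20280 + 3000 = 38110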